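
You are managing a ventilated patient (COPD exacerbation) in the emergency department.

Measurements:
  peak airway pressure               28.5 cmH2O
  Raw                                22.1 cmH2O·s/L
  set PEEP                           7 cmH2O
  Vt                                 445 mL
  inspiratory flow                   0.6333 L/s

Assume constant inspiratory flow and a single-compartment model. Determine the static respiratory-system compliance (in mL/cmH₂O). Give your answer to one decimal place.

59.3

Equation of motion (constant flow): PIP = Vt/C + R·V̇ + PEEP.
Vt/C = PIP − R·V̇ − PEEP = 28.5 − 22.1×0.6333 − 7 = 28.5 − 13.996 − 7 = 7.504 cmH2O.
C = Vt / 7.504 = 445 / 7.504 = 59.302 mL/cmH2O.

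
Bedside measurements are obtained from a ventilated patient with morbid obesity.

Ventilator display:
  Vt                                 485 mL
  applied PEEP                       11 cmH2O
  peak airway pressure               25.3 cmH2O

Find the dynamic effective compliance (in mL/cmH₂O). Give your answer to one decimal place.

33.9

Dynamic compliance = Vt / (PIP − PEEP) = 485 / (25.3 − 11) = 485 / 14.3 = 33.916 mL/cmH2O.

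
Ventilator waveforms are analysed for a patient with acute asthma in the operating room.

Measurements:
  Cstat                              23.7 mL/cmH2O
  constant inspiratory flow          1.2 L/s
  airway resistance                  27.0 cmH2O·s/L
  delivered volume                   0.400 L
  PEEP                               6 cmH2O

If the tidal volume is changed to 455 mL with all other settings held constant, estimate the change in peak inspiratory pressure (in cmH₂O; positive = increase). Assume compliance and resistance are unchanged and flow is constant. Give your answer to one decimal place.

2.3

PIP = Vt/C + R·V̇ + PEEP (constant-flow equation of motion).
Only the elastic term changes: ΔPIP = ΔVt / C = (455 − 400) / 23.7 = 2.321 cmH2O.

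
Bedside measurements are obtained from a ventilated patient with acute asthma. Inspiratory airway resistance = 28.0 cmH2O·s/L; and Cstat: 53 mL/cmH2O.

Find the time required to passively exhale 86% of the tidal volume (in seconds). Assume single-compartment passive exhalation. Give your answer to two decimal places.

τ = R × C = 28.0 × 53 mL/cmH2O = 28.0 × 0.053 L/cmH2O = 1.484 s.
Exhaled fraction f = 1 − e^(−t/τ) → t = −τ·ln(1 − f) = −1.484·ln(0.14) = 2.918 s.

2.92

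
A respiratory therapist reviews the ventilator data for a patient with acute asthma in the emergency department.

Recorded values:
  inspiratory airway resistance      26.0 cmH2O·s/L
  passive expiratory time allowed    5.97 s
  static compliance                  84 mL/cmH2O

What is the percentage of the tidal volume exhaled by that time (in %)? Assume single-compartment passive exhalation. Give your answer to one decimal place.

93.5

τ = R × C = 26.0 × 84 mL/cmH2O = 26.0 × 0.084 L/cmH2O = 2.184 s.
Passive exhalation: V(t)/V₀ = e^(−t/τ) = e^(−5.97/2.184) = 0.06499.
Fraction exhaled = 1 − 0.06499 = 0.935 → 93.5%.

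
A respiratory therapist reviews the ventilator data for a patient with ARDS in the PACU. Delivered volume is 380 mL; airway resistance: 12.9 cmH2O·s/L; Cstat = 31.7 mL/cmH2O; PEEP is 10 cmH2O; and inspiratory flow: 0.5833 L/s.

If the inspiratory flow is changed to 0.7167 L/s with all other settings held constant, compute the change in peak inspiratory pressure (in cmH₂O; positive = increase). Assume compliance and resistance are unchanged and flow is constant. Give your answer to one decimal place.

PIP = Vt/C + R·V̇ + PEEP (constant-flow equation of motion).
Only the resistive term changes: ΔPIP = R × ΔV̇ = 12.9 × (0.7167 − 0.5833) = 12.9 × 0.1334 = 1.721 cmH2O.

1.7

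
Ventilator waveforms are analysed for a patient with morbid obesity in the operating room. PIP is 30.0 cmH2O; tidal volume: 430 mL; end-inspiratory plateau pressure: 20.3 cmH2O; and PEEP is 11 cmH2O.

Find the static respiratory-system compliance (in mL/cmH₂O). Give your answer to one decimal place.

Cstat = Vt / (Pplat − PEEP) = 430 / (20.3 − 11) = 430 / 9.3 = 46.237 mL/cmH2O.

46.2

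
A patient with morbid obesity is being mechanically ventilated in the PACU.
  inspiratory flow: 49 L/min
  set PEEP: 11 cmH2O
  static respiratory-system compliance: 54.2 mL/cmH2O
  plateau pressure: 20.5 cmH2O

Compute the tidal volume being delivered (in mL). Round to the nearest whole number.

Vt = Cstat × (Pplat − PEEP) = 54.2 × (20.5 − 11) = 54.2 × 9.5 = 514.9 mL.

515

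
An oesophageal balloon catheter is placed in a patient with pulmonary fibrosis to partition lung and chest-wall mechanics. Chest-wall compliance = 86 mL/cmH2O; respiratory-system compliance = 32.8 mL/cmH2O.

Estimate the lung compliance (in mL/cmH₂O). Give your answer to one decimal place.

53.0

1/CL = 1/Crs − 1/Ccw.
1/CL = 1/32.8 − 1/86 = 0.01886.
CL = 53.022 mL/cmH2O.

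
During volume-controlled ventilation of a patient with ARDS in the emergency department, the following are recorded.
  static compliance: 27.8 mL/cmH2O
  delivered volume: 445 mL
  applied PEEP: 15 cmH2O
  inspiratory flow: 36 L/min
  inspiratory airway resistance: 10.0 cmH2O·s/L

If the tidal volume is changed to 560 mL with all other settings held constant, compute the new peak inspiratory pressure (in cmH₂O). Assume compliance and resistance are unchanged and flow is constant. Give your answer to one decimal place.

41.1

Flow: 36 L/min ÷ 60 = 0.6 L/s.
PIP = Vt/C + R·V̇ + PEEP (constant-flow equation of motion).
Only the elastic term changes: ΔPIP = ΔVt / C = (560 − 445) / 27.8 = 4.137 cmH2O.
Original PIP = 445/27.8 + 10.0×0.6 + 15 = 37.007 cmH2O; new PIP = 37.007 + (4.137) = 41.144 cmH2O.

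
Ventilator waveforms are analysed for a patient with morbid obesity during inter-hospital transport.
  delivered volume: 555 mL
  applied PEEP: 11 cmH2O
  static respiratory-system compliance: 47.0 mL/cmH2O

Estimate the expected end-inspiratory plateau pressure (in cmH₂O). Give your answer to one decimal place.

22.8

Pplat = PEEP + Vt / Cstat = 11 + 555 / 47.0 = 11 + 11.809 = 22.809 cmH2O.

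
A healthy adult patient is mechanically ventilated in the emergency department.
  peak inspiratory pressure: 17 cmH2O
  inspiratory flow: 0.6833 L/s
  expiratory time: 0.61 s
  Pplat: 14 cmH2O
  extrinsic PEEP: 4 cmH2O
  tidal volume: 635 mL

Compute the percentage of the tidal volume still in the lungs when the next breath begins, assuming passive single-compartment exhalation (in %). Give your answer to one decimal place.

R = (PIP − Pplat)/V̇ = (17 − 14) / 0.6833 = 3.0/0.6833 = 4.39 cmH2O·s/L.
C = Vt/(Pplat − PEEP) = 635.0 / (14 − 4) = 635.0/10.0 = 63.5 mL/cmH2O.
τ = R × C = 4.39 × 0.0635 L/cmH2O = 0.2788 s.
Fraction remaining at end-expiration = e^(−Te/τ) = e^(−0.61/0.2788) = 0.1121 → 11.21%.

11.2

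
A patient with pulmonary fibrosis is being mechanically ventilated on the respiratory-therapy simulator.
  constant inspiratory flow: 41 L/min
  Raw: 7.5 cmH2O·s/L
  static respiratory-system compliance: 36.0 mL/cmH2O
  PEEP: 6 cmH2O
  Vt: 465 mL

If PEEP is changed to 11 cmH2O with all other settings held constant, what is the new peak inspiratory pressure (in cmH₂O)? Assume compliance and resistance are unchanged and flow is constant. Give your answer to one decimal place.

Flow: 41 L/min ÷ 60 = 0.6833 L/s.
PIP = Vt/C + R·V̇ + PEEP (constant-flow equation of motion).
Only the baseline term changes: ΔPIP = ΔPEEP = 11 − 6 = 5.0 cmH2O.
Original PIP = 465/36.0 + 7.5×0.6833 + 6 = 24.041 cmH2O; new PIP = 24.041 + (5.0) = 29.041 cmH2O.

29.0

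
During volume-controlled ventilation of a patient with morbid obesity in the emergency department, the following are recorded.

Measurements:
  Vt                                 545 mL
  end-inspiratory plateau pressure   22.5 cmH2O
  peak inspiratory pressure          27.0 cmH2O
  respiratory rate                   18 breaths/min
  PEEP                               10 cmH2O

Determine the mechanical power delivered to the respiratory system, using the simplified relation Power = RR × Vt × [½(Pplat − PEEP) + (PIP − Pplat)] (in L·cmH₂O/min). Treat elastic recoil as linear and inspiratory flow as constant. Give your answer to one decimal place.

105.5

Per-breath work = Vt × [½(Pplat−PEEP) + (PIP−Pplat)] = 0.545 × [0.5×12.5 + 4.5] = 0.545 × 10.75 = 5.859 L·cmH2O.
Power = 18 × 5.859 = 105.46 L·cmH2O/min.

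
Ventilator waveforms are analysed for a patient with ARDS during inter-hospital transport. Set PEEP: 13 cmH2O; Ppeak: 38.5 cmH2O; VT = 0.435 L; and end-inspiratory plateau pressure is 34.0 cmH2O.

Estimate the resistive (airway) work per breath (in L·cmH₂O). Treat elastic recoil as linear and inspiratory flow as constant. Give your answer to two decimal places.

With constant inspiratory flow the resistive pressure is constant at PIP − Pplat = 38.5 − 34.0 = 4.5 cmH2O, so resistive work = 4.5 × 0.435 = 1.958 L·cmH2O.

1.96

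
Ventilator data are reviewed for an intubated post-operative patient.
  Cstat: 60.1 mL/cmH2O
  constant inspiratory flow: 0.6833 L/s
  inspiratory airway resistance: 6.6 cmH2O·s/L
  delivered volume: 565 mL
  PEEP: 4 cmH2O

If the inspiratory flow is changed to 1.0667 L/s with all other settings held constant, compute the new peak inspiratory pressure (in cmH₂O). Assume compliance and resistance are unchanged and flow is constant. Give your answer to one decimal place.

PIP = Vt/C + R·V̇ + PEEP (constant-flow equation of motion).
Only the resistive term changes: ΔPIP = R × ΔV̇ = 6.6 × (1.0667 − 0.6833) = 6.6 × 0.3834 = 2.53 cmH2O.
Original PIP = 565/60.1 + 6.6×0.6833 + 4 = 17.911 cmH2O; new PIP = 17.911 + (2.53) = 20.441 cmH2O.

20.4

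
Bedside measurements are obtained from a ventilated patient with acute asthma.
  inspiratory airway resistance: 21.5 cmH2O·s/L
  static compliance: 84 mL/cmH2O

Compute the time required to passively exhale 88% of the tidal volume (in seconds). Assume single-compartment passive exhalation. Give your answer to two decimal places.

τ = R × C = 21.5 × 84 mL/cmH2O = 21.5 × 0.084 L/cmH2O = 1.806 s.
Exhaled fraction f = 1 − e^(−t/τ) → t = −τ·ln(1 − f) = −1.806·ln(0.12) = 3.829 s.

3.83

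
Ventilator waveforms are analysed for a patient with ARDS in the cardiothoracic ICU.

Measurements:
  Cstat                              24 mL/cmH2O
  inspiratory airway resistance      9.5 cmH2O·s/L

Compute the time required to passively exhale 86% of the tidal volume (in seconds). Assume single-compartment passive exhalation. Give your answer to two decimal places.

τ = R × C = 9.5 × 24 mL/cmH2O = 9.5 × 0.024 L/cmH2O = 0.228 s.
Exhaled fraction f = 1 − e^(−t/τ) → t = −τ·ln(1 − f) = −0.228·ln(0.14) = 0.4483 s.

0.45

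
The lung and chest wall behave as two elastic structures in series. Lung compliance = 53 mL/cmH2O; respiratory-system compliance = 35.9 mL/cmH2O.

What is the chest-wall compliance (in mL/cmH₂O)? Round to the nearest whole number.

111

1/Ccw = 1/Crs − 1/CL.
1/Ccw = 1/35.9 − 1/53 = 0.008987.
Ccw = 111.27 mL/cmH2O.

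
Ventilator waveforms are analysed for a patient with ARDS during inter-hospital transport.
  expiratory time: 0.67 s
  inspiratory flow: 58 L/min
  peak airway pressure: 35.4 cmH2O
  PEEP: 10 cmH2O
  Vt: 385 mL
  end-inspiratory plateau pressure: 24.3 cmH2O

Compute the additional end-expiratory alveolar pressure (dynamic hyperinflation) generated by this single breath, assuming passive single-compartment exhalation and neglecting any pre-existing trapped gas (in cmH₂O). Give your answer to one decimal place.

Flow: 58 L/min ÷ 60 = 0.9667 L/s.
R = (PIP − Pplat)/V̇ = (35.4 − 24.3) / 0.9667 = 11.1/0.9667 = 11.482 cmH2O·s/L.
C = Vt/(Pplat − PEEP) = 385.0 / (24.3 − 10) = 385.0/14.3 = 26.923 mL/cmH2O.
τ = R × C = 11.482 × 0.02692 L/cmH2O = 0.3091 s.
Fraction remaining = e^(−Te/τ) = e^(−0.67/0.3091) = 0.1145; trapped volume = 385.0 × 0.1145 = 44.083 mL.
Additional alveolar pressure from trapping ≈ V_trapped / C = 44.083 / 26.923 = 1.637 cmH2O.

1.6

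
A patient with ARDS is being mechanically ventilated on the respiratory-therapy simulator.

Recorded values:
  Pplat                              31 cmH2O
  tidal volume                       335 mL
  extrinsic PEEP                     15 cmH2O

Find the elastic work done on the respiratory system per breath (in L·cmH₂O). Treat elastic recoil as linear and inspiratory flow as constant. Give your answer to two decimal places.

2.68

Elastic work ≈ ½ × (Pplat − PEEP) × Vt = 0.5 × (31 − 15) × 0.335 L = 0.5 × 16.0 × 0.335 = 2.68 L·cmH2O.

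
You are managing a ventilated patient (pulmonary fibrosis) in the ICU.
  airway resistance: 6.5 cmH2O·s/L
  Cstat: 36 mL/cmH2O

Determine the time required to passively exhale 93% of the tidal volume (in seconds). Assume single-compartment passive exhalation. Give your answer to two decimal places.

0.62

τ = R × C = 6.5 × 36 mL/cmH2O = 6.5 × 0.036 L/cmH2O = 0.234 s.
Exhaled fraction f = 1 − e^(−t/τ) → t = −τ·ln(1 − f) = −0.234·ln(0.07) = 0.6223 s.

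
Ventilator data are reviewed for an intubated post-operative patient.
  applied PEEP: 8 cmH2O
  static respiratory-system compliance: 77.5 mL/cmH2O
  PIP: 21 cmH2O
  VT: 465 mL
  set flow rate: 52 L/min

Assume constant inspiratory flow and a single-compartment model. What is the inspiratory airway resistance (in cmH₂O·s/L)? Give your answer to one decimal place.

Flow: 52 L/min ÷ 60 = 0.8667 L/s.
Equation of motion (constant flow): PIP = Vt/C + R·V̇ + PEEP.
R·V̇ = PIP − Vt/C − PEEP = 21 − 465/77.5 − 8 = 21 − 6.0 − 8 = 7.0 cmH2O.
R = 7.0 / 0.8667 = 8.077 cmH2O·s/L.

8.1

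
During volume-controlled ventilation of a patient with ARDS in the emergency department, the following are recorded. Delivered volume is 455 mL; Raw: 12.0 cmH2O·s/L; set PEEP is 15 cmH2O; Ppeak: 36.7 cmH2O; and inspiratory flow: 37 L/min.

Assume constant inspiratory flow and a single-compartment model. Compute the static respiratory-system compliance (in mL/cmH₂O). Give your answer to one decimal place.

Flow: 37 L/min ÷ 60 = 0.6167 L/s.
Equation of motion (constant flow): PIP = Vt/C + R·V̇ + PEEP.
Vt/C = PIP − R·V̇ − PEEP = 36.7 − 12.0×0.6167 − 15 = 36.7 − 7.4 − 15 = 14.3 cmH2O.
C = Vt / 14.3 = 455 / 14.3 = 31.818 mL/cmH2O.

31.8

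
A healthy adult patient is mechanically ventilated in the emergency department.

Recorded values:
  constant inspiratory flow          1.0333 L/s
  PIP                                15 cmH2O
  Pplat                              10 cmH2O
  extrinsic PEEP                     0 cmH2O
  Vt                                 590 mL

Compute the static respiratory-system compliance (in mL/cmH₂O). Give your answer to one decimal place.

59.0

Cstat = Vt / (Pplat − PEEP) = 590 / (10 − 0) = 590 / 10.0 = 59.0 mL/cmH2O.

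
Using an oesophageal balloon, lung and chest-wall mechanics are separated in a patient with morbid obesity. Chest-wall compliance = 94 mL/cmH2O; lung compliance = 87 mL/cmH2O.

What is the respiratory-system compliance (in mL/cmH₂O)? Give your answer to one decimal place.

45.2

Lung and chest wall are elastances in series: 1/Crs = 1/CL + 1/Ccw.
1/Crs = 1/87 + 1/94 = 0.02213.
Crs = 45.188 mL/cmH2O.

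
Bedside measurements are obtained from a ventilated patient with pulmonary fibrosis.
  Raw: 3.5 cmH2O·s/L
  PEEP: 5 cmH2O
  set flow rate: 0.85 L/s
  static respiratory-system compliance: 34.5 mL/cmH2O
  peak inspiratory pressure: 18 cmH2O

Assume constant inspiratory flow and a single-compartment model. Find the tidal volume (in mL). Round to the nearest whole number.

Equation of motion (constant flow): PIP = Vt/C + R·V̇ + PEEP.
Vt/C = PIP − R·V̇ − PEEP = 18 − 2.975 − 5 = 10.025 cmH2O.
Vt = C × 10.025 = 34.5 × 10.025 = 345.86 mL.

346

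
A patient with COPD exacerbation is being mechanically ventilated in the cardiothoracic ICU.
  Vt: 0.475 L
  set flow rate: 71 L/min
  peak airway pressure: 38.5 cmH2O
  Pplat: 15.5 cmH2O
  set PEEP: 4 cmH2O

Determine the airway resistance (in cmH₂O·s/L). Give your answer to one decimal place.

19.4

Flow: 71 L/min ÷ 60 = 1.1833 L/s.
Raw = (PIP − Pplat) / flow = (38.5 − 15.5) / 1.1833 = 23.0 / 1.1833 = 19.437 cmH2O·s/L.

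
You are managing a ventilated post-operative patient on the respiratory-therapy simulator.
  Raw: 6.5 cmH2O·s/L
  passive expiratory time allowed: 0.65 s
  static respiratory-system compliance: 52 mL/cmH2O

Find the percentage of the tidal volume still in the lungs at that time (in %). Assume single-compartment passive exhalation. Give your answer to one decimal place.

14.6

τ = R × C = 6.5 × 52 mL/cmH2O = 6.5 × 0.052 L/cmH2O = 0.338 s.
Passive exhalation: V(t)/V₀ = e^(−t/τ) = e^(−0.65/0.338) = 0.1462.
Fraction remaining = 0.1462 → 14.62%.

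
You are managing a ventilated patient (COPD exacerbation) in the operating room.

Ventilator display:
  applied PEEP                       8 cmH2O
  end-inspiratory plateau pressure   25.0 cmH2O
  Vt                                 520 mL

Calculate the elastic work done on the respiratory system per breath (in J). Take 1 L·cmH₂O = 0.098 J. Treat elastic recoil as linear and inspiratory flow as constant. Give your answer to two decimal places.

0.43

Elastic work ≈ ½ × (Pplat − PEEP) × Vt = 0.5 × (25.0 − 8) × 0.520 L = 0.5 × 17.0 × 0.520 = 4.42 L·cmH2O.
× 0.098 J/(L·cmH2O) → 0.4332 J.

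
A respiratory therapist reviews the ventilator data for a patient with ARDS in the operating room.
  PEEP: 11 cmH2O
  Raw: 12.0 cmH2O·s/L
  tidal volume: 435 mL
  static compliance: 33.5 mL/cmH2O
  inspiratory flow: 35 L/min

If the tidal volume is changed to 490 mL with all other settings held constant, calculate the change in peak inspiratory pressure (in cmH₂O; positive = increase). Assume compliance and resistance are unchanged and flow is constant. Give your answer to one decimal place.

PIP = Vt/C + R·V̇ + PEEP (constant-flow equation of motion).
Only the elastic term changes: ΔPIP = ΔVt / C = (490 − 435) / 33.5 = 1.642 cmH2O.

1.6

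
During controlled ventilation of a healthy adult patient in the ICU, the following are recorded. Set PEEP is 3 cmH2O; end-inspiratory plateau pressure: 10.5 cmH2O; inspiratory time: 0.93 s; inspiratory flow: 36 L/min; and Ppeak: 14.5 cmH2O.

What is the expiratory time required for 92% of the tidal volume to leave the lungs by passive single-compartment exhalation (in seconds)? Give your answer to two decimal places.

Flow: 36 L/min ÷ 60 = 0.6 L/s.
Vt = flow × Ti = 0.6 L/s × 0.93 s × 1000 mL/L = 558.0 mL.
R = (PIP − Pplat)/V̇ = (14.5 − 10.5) / 0.6 = 4.0/0.6 = 6.667 cmH2O·s/L.
C = Vt/(Pplat − PEEP) = 558.0 / (10.5 − 3) = 558.0/7.5 = 74.4 mL/cmH2O.
τ = R × C = 6.667 × 0.0744 L/cmH2O = 0.496 s.
t = −τ·ln(1 − 0.92) = −0.496·ln(0.08) = 1.253 s.

1.25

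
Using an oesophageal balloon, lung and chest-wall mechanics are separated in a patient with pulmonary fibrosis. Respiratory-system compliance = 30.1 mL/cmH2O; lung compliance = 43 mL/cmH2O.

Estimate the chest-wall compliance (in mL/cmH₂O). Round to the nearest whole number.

100

1/Ccw = 1/Crs − 1/CL.
1/Ccw = 1/30.1 − 1/43 = 0.009967.
Ccw = 100.33 mL/cmH2O.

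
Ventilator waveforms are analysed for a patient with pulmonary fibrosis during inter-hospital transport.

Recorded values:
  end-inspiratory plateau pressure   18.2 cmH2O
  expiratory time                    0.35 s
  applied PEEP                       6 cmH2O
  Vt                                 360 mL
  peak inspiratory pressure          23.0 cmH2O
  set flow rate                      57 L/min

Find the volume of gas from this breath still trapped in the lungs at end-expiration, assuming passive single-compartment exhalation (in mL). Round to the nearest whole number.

Flow: 57 L/min ÷ 60 = 0.95 L/s.
R = (PIP − Pplat)/V̇ = (23.0 − 18.2) / 0.95 = 4.8/0.95 = 5.053 cmH2O·s/L.
C = Vt/(Pplat − PEEP) = 360.0 / (18.2 − 6) = 360.0/12.2 = 29.508 mL/cmH2O.
τ = R × C = 5.053 × 0.02951 L/cmH2O = 0.1491 s.
Fraction remaining = e^(−Te/τ) = e^(−0.35/0.1491) = 0.09562.
Trapped volume = 360.0 × 0.09562 = 34.423 mL.

34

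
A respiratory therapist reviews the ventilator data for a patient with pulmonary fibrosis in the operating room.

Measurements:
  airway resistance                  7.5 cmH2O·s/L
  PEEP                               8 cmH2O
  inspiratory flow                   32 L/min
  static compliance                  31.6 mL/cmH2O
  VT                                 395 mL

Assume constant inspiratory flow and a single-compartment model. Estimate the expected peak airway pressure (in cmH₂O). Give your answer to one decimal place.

Flow: 32 L/min ÷ 60 = 0.5333 L/s.
Equation of motion (constant flow): PIP = Vt/C + R·V̇ + PEEP.
PIP = 395/31.6 + 7.5×0.5333 + 8 = 12.5 + 4.0 + 8 = 24.5 cmH2O.

24.5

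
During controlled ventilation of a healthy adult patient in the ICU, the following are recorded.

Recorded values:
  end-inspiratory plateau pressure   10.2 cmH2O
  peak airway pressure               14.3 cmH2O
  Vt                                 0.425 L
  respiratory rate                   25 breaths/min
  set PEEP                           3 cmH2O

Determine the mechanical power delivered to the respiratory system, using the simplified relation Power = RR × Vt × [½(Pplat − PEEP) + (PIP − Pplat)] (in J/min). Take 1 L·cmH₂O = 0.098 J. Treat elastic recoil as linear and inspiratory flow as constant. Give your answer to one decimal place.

Per-breath work = Vt × [½(Pplat−PEEP) + (PIP−Pplat)] = 0.425 × [0.5×7.2 + 4.1] = 0.425 × 7.7 = 3.273 L·cmH2O.
Power = 25 × 3.273 = 81.825 L·cmH2O/min.
× 0.098 J/(L·cmH2O) → 8.019 J/min.

8.0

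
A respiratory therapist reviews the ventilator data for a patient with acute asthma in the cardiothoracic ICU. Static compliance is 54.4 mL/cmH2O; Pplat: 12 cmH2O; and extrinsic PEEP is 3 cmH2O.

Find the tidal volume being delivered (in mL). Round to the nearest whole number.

Vt = Cstat × (Pplat − PEEP) = 54.4 × (12 − 3) = 54.4 × 9.0 = 489.6 mL.

490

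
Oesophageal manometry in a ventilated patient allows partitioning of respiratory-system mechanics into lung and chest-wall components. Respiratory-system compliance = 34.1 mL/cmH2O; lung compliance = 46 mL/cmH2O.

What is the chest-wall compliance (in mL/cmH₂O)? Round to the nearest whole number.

132

1/Ccw = 1/Crs − 1/CL.
1/Ccw = 1/34.1 − 1/46 = 0.007586.
Ccw = 131.82 mL/cmH2O.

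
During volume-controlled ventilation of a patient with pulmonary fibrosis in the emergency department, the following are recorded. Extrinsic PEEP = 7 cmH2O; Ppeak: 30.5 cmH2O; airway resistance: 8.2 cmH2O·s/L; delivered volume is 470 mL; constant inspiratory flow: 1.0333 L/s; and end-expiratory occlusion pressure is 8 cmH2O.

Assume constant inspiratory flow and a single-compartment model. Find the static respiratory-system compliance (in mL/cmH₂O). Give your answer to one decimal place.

33.5

Total PEEP = 8 cmH2O (set 7 + intrinsic 1); this is the baseline alveolar pressure.
Equation of motion (constant flow): PIP = Vt/C + R·V̇ + PEEP.
Vt/C = PIP − R·V̇ − PEEP = 30.5 − 8.2×1.0333 − 8 = 30.5 − 8.473 − 8 = 14.027 cmH2O.
C = Vt / 14.027 = 470 / 14.027 = 33.507 mL/cmH2O.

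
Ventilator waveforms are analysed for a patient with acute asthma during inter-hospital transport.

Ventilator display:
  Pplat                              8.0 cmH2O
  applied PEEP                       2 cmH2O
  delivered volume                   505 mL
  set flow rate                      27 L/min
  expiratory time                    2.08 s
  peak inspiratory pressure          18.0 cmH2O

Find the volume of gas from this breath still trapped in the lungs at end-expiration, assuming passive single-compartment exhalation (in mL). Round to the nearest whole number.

166

Flow: 27 L/min ÷ 60 = 0.45 L/s.
R = (PIP − Pplat)/V̇ = (18.0 − 8.0) / 0.45 = 10.0/0.45 = 22.222 cmH2O·s/L.
C = Vt/(Pplat − PEEP) = 505.0 / (8.0 − 2) = 505.0/6.0 = 84.167 mL/cmH2O.
τ = R × C = 22.222 × 0.08417 L/cmH2O = 1.87 s.
Fraction remaining = e^(−Te/τ) = e^(−2.08/1.87) = 0.3288.
Trapped volume = 505.0 × 0.3288 = 166.04 mL.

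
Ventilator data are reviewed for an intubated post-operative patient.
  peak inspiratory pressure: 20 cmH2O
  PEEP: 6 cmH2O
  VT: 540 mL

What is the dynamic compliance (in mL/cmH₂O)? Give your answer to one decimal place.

38.6

Dynamic compliance = Vt / (PIP − PEEP) = 540 / (20 − 6) = 540 / 14.0 = 38.571 mL/cmH2O.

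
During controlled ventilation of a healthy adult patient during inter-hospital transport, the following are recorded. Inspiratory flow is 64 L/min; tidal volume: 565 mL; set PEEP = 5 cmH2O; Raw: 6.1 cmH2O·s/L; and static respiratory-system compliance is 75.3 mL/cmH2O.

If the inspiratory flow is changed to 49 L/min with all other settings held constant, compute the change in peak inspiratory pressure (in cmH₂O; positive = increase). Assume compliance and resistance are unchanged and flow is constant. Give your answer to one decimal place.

-1.5

Flow: 64 L/min ÷ 60 = 1.0667 L/s.
New flow: 49 L/min ÷ 60 = 0.8167 L/s.
PIP = Vt/C + R·V̇ + PEEP (constant-flow equation of motion).
Only the resistive term changes: ΔPIP = R × ΔV̇ = 6.1 × (0.8167 − 1.0667) = 6.1 × -0.25 = -1.525 cmH2O.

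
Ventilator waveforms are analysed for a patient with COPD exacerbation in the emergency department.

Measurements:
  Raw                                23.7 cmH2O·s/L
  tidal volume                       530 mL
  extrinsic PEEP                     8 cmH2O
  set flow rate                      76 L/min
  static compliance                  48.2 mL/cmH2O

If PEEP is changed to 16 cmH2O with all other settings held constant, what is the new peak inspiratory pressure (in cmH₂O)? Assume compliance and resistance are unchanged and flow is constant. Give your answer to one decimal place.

Flow: 76 L/min ÷ 60 = 1.2667 L/s.
PIP = Vt/C + R·V̇ + PEEP (constant-flow equation of motion).
Only the baseline term changes: ΔPIP = ΔPEEP = 16 − 8 = 8.0 cmH2O.
Original PIP = 530/48.2 + 23.7×1.2667 + 8 = 49.017 cmH2O; new PIP = 49.017 + (8.0) = 57.017 cmH2O.

57.0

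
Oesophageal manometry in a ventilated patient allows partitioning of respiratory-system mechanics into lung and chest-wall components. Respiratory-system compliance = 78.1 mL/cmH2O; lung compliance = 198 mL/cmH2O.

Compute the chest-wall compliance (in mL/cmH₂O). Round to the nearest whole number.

129

1/Ccw = 1/Crs − 1/CL.
1/Ccw = 1/78.1 − 1/198 = 0.007754.
Ccw = 128.97 mL/cmH2O.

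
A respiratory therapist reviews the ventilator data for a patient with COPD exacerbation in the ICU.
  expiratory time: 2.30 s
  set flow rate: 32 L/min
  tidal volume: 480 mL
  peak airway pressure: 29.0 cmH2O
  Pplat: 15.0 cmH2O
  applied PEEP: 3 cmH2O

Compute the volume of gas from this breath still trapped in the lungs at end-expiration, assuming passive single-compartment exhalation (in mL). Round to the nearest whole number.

Flow: 32 L/min ÷ 60 = 0.5333 L/s.
R = (PIP − Pplat)/V̇ = (29.0 − 15.0) / 0.5333 = 14.0/0.5333 = 26.252 cmH2O·s/L.
C = Vt/(Pplat − PEEP) = 480.0 / (15.0 − 3) = 480.0/12.0 = 40.0 mL/cmH2O.
τ = R × C = 26.252 × 0.04 L/cmH2O = 1.05 s.
Fraction remaining = e^(−Te/τ) = e^(−2.30/1.05) = 0.1119.
Trapped volume = 480.0 × 0.1119 = 53.712 mL.

54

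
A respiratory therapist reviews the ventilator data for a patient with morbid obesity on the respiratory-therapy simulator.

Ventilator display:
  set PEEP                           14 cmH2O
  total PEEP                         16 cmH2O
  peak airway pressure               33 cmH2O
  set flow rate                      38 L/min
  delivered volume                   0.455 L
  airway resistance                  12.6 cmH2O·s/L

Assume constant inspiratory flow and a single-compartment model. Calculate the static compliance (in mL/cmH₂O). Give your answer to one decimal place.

Flow: 38 L/min ÷ 60 = 0.6333 L/s.
Total PEEP = 16 cmH2O (set 14 + intrinsic 2); this is the baseline alveolar pressure.
Equation of motion (constant flow): PIP = Vt/C + R·V̇ + PEEP.
Vt/C = PIP − R·V̇ − PEEP = 33 − 12.6×0.6333 − 16 = 33 − 7.98 − 16 = 9.02 cmH2O.
C = Vt / 9.02 = 455 / 9.02 = 50.443 mL/cmH2O.

50.4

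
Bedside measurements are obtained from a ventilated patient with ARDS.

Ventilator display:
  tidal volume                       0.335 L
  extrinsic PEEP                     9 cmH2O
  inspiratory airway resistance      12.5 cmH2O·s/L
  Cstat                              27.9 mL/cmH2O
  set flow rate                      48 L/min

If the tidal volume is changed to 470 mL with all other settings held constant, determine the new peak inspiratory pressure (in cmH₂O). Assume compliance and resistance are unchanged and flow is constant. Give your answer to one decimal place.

35.8

Flow: 48 L/min ÷ 60 = 0.8 L/s.
PIP = Vt/C + R·V̇ + PEEP (constant-flow equation of motion).
Only the elastic term changes: ΔPIP = ΔVt / C = (470 − 335) / 27.9 = 4.839 cmH2O.
Original PIP = 335/27.9 + 12.5×0.8 + 9 = 31.007 cmH2O; new PIP = 31.007 + (4.839) = 35.846 cmH2O.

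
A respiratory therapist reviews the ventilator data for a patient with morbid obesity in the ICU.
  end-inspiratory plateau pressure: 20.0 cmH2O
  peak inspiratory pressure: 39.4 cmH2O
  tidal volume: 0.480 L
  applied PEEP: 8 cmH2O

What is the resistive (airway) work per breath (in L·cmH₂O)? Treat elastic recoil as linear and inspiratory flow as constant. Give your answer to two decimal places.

With constant inspiratory flow the resistive pressure is constant at PIP − Pplat = 39.4 − 20.0 = 19.4 cmH2O, so resistive work = 19.4 × 0.480 = 9.312 L·cmH2O.

9.31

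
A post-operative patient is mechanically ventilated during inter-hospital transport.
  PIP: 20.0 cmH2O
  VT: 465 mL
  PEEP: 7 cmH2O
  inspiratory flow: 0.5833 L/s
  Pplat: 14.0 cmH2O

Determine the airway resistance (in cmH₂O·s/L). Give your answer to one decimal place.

10.3

Raw = (PIP − Pplat) / flow = (20.0 − 14.0) / 0.5833 = 6.0 / 0.5833 = 10.286 cmH2O·s/L.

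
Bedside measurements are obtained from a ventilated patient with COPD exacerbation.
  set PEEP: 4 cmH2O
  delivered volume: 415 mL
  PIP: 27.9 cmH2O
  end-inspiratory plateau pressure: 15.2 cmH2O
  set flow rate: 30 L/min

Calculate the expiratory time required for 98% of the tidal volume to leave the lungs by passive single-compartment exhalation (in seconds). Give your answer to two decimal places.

Flow: 30 L/min ÷ 60 = 0.5 L/s.
R = (PIP − Pplat)/V̇ = (27.9 − 15.2) / 0.5 = 12.7/0.5 = 25.4 cmH2O·s/L.
C = Vt/(Pplat − PEEP) = 415.0 / (15.2 − 4) = 415.0/11.2 = 37.054 mL/cmH2O.
τ = R × C = 25.4 × 0.03705 L/cmH2O = 0.9411 s.
t = −τ·ln(1 − 0.98) = −0.9411·ln(0.02) = 3.682 s.

3.68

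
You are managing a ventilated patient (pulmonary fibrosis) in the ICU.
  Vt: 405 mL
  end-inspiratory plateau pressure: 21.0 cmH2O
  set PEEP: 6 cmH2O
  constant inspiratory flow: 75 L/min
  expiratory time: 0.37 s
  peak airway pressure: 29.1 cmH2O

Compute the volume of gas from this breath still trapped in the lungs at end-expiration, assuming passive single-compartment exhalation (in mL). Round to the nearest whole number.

49

Flow: 75 L/min ÷ 60 = 1.25 L/s.
R = (PIP − Pplat)/V̇ = (29.1 − 21.0) / 1.25 = 8.1/1.25 = 6.48 cmH2O·s/L.
C = Vt/(Pplat − PEEP) = 405.0 / (21.0 − 6) = 405.0/15.0 = 27.0 mL/cmH2O.
τ = R × C = 6.48 × 0.027 L/cmH2O = 0.175 s.
Fraction remaining = e^(−Te/τ) = e^(−0.37/0.175) = 0.1207.
Trapped volume = 405.0 × 0.1207 = 48.884 mL.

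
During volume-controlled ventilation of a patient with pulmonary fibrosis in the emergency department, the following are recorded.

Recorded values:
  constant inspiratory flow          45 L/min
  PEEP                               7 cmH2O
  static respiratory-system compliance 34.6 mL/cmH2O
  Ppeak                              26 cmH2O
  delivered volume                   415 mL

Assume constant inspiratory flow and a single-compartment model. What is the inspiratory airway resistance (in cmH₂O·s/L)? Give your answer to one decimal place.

Flow: 45 L/min ÷ 60 = 0.75 L/s.
Equation of motion (constant flow): PIP = Vt/C + R·V̇ + PEEP.
R·V̇ = PIP − Vt/C − PEEP = 26 − 415/34.6 − 7 = 26 − 11.994 − 7 = 7.006 cmH2O.
R = 7.006 / 0.75 = 9.341 cmH2O·s/L.

9.3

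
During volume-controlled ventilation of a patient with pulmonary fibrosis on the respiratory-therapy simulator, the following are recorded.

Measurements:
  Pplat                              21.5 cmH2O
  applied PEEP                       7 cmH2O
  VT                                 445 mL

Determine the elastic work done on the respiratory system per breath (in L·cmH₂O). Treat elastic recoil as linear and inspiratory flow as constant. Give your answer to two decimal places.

Elastic work ≈ ½ × (Pplat − PEEP) × Vt = 0.5 × (21.5 − 7) × 0.445 L = 0.5 × 14.5 × 0.445 = 3.226 L·cmH2O.

3.23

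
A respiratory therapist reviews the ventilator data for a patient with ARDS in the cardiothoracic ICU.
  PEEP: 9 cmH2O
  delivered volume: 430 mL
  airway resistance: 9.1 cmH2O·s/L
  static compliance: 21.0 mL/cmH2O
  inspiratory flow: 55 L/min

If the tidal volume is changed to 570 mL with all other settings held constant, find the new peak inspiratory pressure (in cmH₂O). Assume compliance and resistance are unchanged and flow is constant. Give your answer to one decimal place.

44.5

Flow: 55 L/min ÷ 60 = 0.9167 L/s.
PIP = Vt/C + R·V̇ + PEEP (constant-flow equation of motion).
Only the elastic term changes: ΔPIP = ΔVt / C = (570 − 430) / 21.0 = 6.667 cmH2O.
Original PIP = 430/21.0 + 9.1×0.9167 + 9 = 37.818 cmH2O; new PIP = 37.818 + (6.667) = 44.485 cmH2O.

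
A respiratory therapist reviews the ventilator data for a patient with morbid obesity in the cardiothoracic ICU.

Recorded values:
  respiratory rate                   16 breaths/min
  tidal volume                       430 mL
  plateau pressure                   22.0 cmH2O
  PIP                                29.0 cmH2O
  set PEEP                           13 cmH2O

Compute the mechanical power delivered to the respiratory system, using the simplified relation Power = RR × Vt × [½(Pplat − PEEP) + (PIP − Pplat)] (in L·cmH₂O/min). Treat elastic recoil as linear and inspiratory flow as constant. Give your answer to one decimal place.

Per-breath work = Vt × [½(Pplat−PEEP) + (PIP−Pplat)] = 0.430 × [0.5×9.0 + 7.0] = 0.430 × 11.5 = 4.945 L·cmH2O.
Power = 16 × 4.945 = 79.12 L·cmH2O/min.

79.1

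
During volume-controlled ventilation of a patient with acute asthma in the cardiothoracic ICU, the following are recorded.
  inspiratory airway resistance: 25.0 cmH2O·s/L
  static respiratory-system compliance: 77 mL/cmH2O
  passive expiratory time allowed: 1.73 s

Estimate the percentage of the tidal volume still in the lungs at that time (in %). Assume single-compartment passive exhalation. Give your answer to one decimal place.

τ = R × C = 25.0 × 77 mL/cmH2O = 25.0 × 0.077 L/cmH2O = 1.925 s.
Passive exhalation: V(t)/V₀ = e^(−t/τ) = e^(−1.73/1.925) = 0.4071.
Fraction remaining = 0.4071 → 40.71%.

40.7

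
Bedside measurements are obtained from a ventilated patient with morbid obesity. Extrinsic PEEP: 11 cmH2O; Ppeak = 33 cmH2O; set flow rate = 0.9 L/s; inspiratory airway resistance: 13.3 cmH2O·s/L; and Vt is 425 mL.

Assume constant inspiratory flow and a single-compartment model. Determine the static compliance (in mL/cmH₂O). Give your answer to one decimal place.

42.4

Equation of motion (constant flow): PIP = Vt/C + R·V̇ + PEEP.
Vt/C = PIP − R·V̇ − PEEP = 33 − 13.3×0.9 − 11 = 33 − 11.97 − 11 = 10.03 cmH2O.
C = Vt / 10.03 = 425 / 10.03 = 42.373 mL/cmH2O.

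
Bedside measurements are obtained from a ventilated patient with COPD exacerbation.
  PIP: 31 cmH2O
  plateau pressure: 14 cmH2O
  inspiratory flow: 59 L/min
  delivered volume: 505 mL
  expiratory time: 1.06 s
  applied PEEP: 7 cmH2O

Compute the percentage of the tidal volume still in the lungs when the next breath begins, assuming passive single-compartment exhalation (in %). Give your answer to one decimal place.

42.7

Flow: 59 L/min ÷ 60 = 0.9833 L/s.
R = (PIP − Pplat)/V̇ = (31 − 14) / 0.9833 = 17.0/0.9833 = 17.289 cmH2O·s/L.
C = Vt/(Pplat − PEEP) = 505.0 / (14 − 7) = 505.0/7.0 = 72.143 mL/cmH2O.
τ = R × C = 17.289 × 0.07214 L/cmH2O = 1.247 s.
Fraction remaining at end-expiration = e^(−Te/τ) = e^(−1.06/1.247) = 0.4274 → 42.74%.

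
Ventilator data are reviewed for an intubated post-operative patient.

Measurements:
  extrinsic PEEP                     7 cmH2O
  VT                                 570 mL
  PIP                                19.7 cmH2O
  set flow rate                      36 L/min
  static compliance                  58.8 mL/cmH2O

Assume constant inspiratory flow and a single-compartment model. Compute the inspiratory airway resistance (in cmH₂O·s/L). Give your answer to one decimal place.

Flow: 36 L/min ÷ 60 = 0.6 L/s.
Equation of motion (constant flow): PIP = Vt/C + R·V̇ + PEEP.
R·V̇ = PIP − Vt/C − PEEP = 19.7 − 570/58.8 − 7 = 19.7 − 9.694 − 7 = 3.006 cmH2O.
R = 3.006 / 0.6 = 5.01 cmH2O·s/L.

5.0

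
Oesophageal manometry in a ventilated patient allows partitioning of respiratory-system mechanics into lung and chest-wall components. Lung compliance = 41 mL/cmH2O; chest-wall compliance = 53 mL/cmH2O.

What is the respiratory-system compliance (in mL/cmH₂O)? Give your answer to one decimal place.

23.1

Lung and chest wall are elastances in series: 1/Crs = 1/CL + 1/Ccw.
1/Crs = 1/41 + 1/53 = 0.04326.
Crs = 23.116 mL/cmH2O.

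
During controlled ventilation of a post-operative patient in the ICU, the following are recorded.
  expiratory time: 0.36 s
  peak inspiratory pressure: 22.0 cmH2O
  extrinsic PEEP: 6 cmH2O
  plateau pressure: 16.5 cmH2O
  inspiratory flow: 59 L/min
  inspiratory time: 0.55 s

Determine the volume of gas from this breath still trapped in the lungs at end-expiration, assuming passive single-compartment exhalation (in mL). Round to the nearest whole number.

155

Flow: 59 L/min ÷ 60 = 0.9833 L/s.
Vt = flow × Ti = 0.9833 L/s × 0.55 s × 1000 mL/L = 540.82 mL.
R = (PIP − Pplat)/V̇ = (22.0 − 16.5) / 0.9833 = 5.5/0.9833 = 5.593 cmH2O·s/L.
C = Vt/(Pplat − PEEP) = 540.82 / (16.5 − 6) = 540.82/10.5 = 51.507 mL/cmH2O.
τ = R × C = 5.593 × 0.05151 L/cmH2O = 0.2881 s.
Fraction remaining = e^(−Te/τ) = e^(−0.36/0.2881) = 0.2866.
Trapped volume = 540.82 × 0.2866 = 155.0 mL.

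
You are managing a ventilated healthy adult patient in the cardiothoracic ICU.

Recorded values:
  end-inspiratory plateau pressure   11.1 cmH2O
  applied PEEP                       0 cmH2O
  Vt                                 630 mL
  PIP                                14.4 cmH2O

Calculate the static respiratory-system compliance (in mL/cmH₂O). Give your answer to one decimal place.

Cstat = Vt / (Pplat − PEEP) = 630 / (11.1 − 0) = 630 / 11.1 = 56.757 mL/cmH2O.

56.8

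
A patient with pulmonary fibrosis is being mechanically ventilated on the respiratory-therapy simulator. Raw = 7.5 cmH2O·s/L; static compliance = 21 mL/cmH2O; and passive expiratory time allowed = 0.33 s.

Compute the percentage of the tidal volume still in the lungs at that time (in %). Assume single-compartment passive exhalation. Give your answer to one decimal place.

τ = R × C = 7.5 × 21 mL/cmH2O = 7.5 × 0.021 L/cmH2O = 0.1575 s.
Passive exhalation: V(t)/V₀ = e^(−t/τ) = e^(−0.33/0.1575) = 0.123.
Fraction remaining = 0.123 → 12.3%.

12.3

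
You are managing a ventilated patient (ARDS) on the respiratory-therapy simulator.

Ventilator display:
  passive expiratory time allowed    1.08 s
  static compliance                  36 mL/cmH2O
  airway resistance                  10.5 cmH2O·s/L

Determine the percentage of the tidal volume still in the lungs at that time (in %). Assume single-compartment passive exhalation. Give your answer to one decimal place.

5.7

τ = R × C = 10.5 × 36 mL/cmH2O = 10.5 × 0.036 L/cmH2O = 0.378 s.
Passive exhalation: V(t)/V₀ = e^(−t/τ) = e^(−1.08/0.378) = 0.05743.
Fraction remaining = 0.05743 → 5.743%.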